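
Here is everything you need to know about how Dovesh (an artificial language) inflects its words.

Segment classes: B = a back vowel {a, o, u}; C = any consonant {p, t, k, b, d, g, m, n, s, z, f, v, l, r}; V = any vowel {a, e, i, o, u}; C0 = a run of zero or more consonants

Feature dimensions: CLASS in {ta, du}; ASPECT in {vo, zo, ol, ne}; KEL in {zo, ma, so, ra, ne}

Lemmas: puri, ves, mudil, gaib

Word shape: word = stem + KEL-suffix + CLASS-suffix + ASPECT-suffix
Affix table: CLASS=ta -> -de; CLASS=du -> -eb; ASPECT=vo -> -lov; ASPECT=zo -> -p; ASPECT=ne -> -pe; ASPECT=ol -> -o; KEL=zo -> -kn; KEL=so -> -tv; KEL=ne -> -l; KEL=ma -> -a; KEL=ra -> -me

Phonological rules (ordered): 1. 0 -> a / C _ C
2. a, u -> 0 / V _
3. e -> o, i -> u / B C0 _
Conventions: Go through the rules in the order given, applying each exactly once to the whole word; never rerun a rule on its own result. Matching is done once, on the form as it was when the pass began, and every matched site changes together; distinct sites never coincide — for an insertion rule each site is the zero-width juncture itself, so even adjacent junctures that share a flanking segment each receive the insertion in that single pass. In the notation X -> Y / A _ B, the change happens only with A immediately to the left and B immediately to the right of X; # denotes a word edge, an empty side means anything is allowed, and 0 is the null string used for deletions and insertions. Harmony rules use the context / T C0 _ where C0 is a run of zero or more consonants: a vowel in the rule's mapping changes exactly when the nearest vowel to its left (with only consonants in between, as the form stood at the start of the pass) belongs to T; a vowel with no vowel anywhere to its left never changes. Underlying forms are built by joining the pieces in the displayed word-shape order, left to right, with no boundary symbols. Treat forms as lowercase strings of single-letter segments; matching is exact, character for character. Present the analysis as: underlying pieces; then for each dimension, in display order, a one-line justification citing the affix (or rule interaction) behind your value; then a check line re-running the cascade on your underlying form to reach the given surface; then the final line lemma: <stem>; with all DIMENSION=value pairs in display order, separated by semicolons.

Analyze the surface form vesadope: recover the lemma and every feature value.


underlying: ves-a-de-pe
CLASS=ta - signalled by the affix -de
ASPECT=ne - signalled by the affix -pe
KEL=ma - signalled by the affix -a
check: vesadepe -> vesadepe -> vesadepe -> vesadope
lemma: ves; CLASS=ta; ASPECT=ne; KEL=ma


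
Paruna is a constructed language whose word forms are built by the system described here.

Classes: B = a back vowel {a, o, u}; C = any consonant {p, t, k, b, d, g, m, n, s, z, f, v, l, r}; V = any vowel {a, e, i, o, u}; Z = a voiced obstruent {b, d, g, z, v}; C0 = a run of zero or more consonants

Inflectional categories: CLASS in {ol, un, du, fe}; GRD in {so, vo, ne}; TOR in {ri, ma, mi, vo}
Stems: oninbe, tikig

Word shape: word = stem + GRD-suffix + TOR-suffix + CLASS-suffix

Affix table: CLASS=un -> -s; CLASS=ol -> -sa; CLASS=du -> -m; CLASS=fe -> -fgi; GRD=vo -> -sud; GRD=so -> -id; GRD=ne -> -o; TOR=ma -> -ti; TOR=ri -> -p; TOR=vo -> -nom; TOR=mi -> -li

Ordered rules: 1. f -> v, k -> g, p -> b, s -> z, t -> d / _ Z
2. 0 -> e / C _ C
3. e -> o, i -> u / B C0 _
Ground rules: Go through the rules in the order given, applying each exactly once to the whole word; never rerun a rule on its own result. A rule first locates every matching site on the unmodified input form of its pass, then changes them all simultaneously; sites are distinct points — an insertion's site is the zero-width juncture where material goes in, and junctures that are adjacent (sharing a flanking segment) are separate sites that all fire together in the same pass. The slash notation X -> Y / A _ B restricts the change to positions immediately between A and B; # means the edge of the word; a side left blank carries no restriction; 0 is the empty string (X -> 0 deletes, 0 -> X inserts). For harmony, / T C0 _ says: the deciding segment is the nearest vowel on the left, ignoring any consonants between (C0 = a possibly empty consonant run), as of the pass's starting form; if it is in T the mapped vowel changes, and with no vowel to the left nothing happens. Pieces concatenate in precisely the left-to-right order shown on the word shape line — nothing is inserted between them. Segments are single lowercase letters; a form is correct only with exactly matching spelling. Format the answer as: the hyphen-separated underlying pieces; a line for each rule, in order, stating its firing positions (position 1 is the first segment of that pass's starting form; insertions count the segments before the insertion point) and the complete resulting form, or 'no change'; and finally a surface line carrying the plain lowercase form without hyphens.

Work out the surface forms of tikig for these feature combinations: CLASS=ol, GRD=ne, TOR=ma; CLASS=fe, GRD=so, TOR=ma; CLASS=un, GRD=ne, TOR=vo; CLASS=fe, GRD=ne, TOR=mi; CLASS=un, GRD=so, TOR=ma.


cell CLASS=ol, GRD=ne, TOR=ma:
underlying: tikig-o-ti-sa
1. f -> v, k -> g, p -> b, s -> z, t -> d / _ Z: no change
2. 0 -> e / C _ C: no change
3. e -> o, i -> u / B C0 _: fires at position(s) 8: tikigotusa
surface: tikigotusa

cell CLASS=fe, GRD=so, TOR=ma:
underlying: tikig-id-ti-fgi
1. f -> v, k -> g, p -> b, s -> z, t -> d / _ Z: fires at position(s) 10: tikigidtivgi
2. 0 -> e / C _ C: inserts after position(s) 7, 10: tikigidetivegi
3. e -> o, i -> u / B C0 _: no change
surface: tikigidetivegi

cell CLASS=un, GRD=ne, TOR=vo:
underlying: tikig-o-nom-s
1. f -> v, k -> g, p -> b, s -> z, t -> d / _ Z: no change
2. 0 -> e / C _ C: inserts after position(s) 9: tikigonomes
3. e -> o, i -> u / B C0 _: fires at position(s) 10: tikigonomos
surface: tikigonomos

cell CLASS=fe, GRD=ne, TOR=mi:
underlying: tikig-o-li-fgi
1. f -> v, k -> g, p -> b, s -> z, t -> d / _ Z: fires at position(s) 9: tikigolivgi
2. 0 -> e / C _ C: inserts after position(s) 9: tikigolivegi
3. e -> o, i -> u / B C0 _: fires at position(s) 8: tikigoluvegi
surface: tikigoluvegi

cell CLASS=un, GRD=so, TOR=ma:
underlying: tikig-id-ti-s
1. f -> v, k -> g, p -> b, s -> z, t -> d / _ Z: no change
2. 0 -> e / C _ C: inserts after position(s) 7: tikigidetis
3. e -> o, i -> u / B C0 _: no change
surface: tikigidetis


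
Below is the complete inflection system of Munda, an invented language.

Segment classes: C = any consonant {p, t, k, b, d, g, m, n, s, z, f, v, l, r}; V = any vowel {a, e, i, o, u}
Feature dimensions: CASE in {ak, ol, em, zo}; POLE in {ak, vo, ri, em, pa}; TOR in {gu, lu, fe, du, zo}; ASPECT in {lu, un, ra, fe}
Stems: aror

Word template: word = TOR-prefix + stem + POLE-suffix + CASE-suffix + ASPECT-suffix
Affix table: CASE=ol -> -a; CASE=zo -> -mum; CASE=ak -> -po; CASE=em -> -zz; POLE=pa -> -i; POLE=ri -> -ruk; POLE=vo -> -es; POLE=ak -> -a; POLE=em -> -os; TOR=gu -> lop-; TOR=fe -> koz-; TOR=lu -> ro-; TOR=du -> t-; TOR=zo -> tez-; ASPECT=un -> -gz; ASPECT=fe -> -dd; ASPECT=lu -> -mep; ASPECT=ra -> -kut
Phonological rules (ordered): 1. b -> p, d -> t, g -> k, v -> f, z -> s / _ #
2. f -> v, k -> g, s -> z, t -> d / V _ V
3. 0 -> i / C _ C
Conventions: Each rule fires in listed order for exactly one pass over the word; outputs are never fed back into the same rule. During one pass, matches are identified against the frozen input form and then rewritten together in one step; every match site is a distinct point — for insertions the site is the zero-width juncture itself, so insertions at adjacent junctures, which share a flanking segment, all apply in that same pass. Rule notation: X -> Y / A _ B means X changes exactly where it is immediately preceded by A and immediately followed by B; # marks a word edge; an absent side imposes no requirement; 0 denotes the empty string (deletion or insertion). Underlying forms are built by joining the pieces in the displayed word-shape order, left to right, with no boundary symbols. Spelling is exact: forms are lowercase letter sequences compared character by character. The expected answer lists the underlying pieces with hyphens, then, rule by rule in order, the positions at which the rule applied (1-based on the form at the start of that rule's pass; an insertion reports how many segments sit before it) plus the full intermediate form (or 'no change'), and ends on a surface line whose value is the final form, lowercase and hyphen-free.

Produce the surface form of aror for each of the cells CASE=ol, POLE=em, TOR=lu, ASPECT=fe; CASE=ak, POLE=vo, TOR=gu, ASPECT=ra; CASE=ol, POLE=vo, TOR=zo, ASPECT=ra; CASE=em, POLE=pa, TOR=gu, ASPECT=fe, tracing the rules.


cell CASE=ol, POLE=em, TOR=lu, ASPECT=fe:
underlying: ro-aror-os-a-dd
1. b -> p, d -> t, g -> k, v -> f, z -> s / _ #: fires at position(s) 11: roarorosadt
2. f -> v, k -> g, s -> z, t -> d / V _ V: fires at position(s) 8: roarorozadt
3. 0 -> i / C _ C: inserts after position(s) 10: roarorozadit
surface: roarorozadit

cell CASE=ak, POLE=vo, TOR=gu, ASPECT=ra:
underlying: lop-aror-es-po-kut
1. b -> p, d -> t, g -> k, v -> f, z -> s / _ #: no change
2. f -> v, k -> g, s -> z, t -> d / V _ V: fires at position(s) 12: loparorespogut
3. 0 -> i / C _ C: inserts after position(s) 9: loparoresipogut
surface: loparoresipogut

cell CASE=ol, POLE=vo, TOR=zo, ASPECT=ra:
underlying: tez-aror-es-a-kut
1. b -> p, d -> t, g -> k, v -> f, z -> s / _ #: no change
2. f -> v, k -> g, s -> z, t -> d / V _ V: fires at position(s) 9, 11: tezarorezagut
3. 0 -> i / C _ C: no change
surface: tezarorezagut

cell CASE=em, POLE=pa, TOR=gu, ASPECT=fe:
underlying: lop-aror-i-zz-dd
1. b -> p, d -> t, g -> k, v -> f, z -> s / _ #: fires at position(s) 12: loparorizzdt
2. f -> v, k -> g, s -> z, t -> d / V _ V: no change
3. 0 -> i / C _ C: inserts after position(s) 9, 10, 11: loparorizizidit
surface: loparorizizidit


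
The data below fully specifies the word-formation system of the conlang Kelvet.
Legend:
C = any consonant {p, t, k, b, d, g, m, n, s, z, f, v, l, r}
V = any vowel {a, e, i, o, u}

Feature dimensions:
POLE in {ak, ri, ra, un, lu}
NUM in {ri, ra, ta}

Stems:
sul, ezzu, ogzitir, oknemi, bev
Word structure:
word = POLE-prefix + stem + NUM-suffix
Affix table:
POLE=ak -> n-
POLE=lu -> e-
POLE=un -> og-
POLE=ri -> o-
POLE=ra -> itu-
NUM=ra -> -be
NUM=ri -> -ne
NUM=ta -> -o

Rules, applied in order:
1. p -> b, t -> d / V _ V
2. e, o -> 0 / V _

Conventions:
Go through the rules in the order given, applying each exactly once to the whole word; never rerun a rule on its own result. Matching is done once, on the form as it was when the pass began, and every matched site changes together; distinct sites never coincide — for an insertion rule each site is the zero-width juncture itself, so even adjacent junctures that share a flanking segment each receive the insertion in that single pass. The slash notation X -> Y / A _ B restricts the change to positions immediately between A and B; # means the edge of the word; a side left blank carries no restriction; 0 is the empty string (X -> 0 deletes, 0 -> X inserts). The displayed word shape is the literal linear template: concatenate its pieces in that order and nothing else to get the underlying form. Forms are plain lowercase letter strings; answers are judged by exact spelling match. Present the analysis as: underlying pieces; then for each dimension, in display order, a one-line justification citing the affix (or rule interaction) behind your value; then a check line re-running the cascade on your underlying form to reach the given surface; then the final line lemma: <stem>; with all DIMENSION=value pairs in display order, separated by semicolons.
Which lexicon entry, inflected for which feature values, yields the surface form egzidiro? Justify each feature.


underlying: e-ogzitir-o
POLE=lu - signalled by the affix e-
NUM=ta - signalled by the affix -o
check: eogzitiro -> eogzidiro -> egzidiro
lemma: ogzitir; POLE=lu; NUM=ta


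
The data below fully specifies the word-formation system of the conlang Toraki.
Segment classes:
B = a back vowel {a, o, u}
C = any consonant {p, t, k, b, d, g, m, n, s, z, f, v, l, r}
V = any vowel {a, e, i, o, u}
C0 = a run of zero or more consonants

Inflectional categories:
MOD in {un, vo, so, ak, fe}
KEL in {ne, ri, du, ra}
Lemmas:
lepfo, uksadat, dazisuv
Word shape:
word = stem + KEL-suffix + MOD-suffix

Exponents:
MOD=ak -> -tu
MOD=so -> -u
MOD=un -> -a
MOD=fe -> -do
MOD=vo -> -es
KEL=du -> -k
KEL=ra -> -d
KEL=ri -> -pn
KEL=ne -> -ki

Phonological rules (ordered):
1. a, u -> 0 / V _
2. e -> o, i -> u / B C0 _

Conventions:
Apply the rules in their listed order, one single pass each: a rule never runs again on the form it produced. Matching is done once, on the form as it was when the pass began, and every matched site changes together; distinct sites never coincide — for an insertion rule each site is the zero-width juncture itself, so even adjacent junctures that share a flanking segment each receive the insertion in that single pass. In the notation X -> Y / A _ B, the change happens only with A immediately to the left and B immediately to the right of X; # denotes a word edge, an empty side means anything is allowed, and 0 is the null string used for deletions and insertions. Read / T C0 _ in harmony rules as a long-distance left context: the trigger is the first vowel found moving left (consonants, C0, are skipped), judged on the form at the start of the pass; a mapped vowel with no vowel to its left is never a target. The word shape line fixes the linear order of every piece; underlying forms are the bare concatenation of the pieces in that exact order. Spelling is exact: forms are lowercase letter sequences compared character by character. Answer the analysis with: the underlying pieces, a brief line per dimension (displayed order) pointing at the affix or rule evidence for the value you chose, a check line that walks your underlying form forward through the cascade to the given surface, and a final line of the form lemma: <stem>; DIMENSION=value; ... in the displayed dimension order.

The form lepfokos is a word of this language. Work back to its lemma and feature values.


underlying: lepfo-k-es
MOD=vo - signalled by the affix -es
KEL=du - signalled by the affix -k
check: lepfokes -> lepfokes -> lepfokos
lemma: lepfo; MOD=vo; KEL=du


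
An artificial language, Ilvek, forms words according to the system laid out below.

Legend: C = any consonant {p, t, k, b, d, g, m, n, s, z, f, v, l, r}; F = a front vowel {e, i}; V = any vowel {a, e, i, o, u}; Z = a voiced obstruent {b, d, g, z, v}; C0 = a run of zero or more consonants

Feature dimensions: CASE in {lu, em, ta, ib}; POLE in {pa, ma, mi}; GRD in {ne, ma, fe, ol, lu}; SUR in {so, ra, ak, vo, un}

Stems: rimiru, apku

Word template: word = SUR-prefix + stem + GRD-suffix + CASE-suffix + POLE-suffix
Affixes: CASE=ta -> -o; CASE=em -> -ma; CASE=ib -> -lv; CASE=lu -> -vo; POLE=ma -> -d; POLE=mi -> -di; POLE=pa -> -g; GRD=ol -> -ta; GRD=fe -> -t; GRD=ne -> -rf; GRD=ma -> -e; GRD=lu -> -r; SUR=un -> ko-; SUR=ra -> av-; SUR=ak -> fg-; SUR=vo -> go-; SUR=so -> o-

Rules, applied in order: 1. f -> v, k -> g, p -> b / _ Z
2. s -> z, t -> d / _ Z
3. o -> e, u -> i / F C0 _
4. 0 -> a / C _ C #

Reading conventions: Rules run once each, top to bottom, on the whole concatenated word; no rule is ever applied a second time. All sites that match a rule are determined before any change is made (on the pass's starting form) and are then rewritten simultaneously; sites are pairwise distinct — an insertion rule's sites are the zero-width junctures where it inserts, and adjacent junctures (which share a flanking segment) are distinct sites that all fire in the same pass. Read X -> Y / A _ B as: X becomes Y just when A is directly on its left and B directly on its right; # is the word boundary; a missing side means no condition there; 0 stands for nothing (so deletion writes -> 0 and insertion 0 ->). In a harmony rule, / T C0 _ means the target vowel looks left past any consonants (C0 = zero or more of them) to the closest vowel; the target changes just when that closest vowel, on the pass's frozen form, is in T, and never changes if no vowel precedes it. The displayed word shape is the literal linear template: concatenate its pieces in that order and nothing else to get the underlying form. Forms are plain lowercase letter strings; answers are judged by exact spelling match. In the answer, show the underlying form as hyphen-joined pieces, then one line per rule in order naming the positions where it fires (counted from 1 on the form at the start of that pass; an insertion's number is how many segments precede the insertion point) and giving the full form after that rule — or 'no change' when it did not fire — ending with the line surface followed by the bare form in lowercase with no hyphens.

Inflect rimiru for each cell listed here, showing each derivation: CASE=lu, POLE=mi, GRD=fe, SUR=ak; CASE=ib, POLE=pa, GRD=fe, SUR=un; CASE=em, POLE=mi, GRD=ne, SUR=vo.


cell CASE=lu, POLE=mi, GRD=fe, SUR=ak:
underlying: fg-rimiru-t-vo-di
1. f -> v, k -> g, p -> b / _ Z: fires at position(s) 1: vgrimirutvodi
2. s -> z, t -> d / _ Z: fires at position(s) 9: vgrimirudvodi
3. o -> e, u -> i / F C0 _: fires at position(s) 8: vgrimiridvodi
4. 0 -> a / C _ C #: no change
surface: vgrimiridvodi

cell CASE=ib, POLE=pa, GRD=fe, SUR=un:
underlying: ko-rimiru-t-lv-g
1. f -> v, k -> g, p -> b / _ Z: no change
2. s -> z, t -> d / _ Z: no change
3. o -> e, u -> i / F C0 _: fires at position(s) 8: korimiritlvg
4. 0 -> a / C _ C #: inserts after position(s) 11: korimiritlvag
surface: korimiritlvag

cell CASE=em, POLE=mi, GRD=ne, SUR=vo:
underlying: go-rimiru-rf-ma-di
1. f -> v, k -> g, p -> b / _ Z: no change
2. s -> z, t -> d / _ Z: no change
3. o -> e, u -> i / F C0 _: fires at position(s) 8: gorimirirfmadi
4. 0 -> a / C _ C #: no change
surface: gorimirirfmadi


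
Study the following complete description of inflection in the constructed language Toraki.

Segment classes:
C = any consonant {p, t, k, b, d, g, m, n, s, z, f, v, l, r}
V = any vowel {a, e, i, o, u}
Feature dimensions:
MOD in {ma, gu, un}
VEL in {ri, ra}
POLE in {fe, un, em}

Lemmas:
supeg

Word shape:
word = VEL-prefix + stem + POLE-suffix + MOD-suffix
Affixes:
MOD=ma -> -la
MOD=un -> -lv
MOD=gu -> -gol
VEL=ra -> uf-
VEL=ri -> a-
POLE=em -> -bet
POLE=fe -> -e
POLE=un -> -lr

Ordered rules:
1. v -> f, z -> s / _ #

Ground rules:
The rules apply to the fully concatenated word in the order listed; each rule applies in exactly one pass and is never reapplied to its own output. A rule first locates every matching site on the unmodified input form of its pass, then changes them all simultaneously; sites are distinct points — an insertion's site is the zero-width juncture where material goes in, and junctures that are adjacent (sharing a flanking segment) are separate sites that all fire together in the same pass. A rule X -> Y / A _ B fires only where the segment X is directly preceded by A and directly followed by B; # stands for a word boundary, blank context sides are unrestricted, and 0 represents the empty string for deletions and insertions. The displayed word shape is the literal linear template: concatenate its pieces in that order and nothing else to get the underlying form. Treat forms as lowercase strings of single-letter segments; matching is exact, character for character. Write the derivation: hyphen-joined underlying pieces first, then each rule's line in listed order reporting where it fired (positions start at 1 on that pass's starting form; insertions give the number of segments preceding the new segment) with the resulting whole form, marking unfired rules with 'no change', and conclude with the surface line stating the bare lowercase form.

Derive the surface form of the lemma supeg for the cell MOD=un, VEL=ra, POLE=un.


underlying: uf-supeg-lr-lv
1. v -> f, z -> s / _ #: fires at position(s) 11: ufsupeglrlf
surface: ufsupeglrlf


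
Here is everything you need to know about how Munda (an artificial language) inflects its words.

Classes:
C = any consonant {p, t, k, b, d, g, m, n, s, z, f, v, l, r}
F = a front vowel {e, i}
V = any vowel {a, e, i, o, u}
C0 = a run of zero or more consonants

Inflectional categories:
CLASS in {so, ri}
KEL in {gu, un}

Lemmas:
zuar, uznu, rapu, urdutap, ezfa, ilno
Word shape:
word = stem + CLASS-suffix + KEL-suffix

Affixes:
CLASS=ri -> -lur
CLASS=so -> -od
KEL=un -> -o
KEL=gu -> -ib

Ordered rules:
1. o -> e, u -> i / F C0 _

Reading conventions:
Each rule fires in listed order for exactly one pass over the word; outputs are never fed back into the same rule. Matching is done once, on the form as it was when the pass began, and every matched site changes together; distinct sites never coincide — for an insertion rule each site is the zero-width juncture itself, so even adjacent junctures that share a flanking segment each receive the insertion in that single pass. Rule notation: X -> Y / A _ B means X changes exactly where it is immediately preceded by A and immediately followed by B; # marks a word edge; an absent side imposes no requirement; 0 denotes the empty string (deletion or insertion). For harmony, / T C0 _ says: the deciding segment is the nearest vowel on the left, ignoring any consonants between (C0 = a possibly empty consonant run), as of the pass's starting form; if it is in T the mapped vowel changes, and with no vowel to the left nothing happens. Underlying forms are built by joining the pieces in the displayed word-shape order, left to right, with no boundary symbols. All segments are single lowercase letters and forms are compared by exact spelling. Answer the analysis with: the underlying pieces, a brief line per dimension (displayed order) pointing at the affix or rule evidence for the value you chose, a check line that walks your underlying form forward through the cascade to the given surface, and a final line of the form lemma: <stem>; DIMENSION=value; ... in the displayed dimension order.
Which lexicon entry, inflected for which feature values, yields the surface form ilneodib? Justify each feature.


underlying: ilno-od-ib
CLASS=so - signalled by the affix -od
KEL=gu - signalled by the affix -ib
check: ilnoodib -> ilneodib
lemma: ilno; CLASS=so; KEL=gu


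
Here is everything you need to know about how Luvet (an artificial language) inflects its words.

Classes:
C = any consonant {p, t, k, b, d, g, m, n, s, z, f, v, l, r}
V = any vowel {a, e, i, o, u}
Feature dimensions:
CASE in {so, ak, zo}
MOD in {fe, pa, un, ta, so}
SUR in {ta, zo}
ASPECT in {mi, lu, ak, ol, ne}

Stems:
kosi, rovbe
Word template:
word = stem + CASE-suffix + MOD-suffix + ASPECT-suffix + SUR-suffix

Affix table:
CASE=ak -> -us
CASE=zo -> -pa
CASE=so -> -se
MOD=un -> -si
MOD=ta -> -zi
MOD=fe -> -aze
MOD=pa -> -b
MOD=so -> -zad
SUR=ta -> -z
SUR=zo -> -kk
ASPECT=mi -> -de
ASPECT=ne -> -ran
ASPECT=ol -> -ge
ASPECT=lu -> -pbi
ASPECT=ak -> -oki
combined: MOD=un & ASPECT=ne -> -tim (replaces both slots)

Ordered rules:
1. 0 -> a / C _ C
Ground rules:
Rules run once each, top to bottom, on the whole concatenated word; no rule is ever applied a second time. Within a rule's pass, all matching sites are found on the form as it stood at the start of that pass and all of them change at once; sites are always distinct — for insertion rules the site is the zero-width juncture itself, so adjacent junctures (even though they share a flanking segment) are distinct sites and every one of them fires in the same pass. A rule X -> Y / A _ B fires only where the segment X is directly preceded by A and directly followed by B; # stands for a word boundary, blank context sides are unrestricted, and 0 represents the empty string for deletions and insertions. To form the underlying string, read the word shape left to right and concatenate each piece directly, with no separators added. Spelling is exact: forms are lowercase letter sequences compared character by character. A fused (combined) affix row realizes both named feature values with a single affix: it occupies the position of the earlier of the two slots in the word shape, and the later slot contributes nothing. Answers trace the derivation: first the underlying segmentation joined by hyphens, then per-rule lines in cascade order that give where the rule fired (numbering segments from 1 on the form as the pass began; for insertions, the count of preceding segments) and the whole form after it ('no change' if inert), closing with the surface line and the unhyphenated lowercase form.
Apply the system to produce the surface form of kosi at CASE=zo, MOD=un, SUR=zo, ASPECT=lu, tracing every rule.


underlying: kosi-pa-si-pbi-kk
1. 0 -> a / C _ C: inserts after position(s) 9, 12: kosipasipabikak
surface: kosipasipabikak


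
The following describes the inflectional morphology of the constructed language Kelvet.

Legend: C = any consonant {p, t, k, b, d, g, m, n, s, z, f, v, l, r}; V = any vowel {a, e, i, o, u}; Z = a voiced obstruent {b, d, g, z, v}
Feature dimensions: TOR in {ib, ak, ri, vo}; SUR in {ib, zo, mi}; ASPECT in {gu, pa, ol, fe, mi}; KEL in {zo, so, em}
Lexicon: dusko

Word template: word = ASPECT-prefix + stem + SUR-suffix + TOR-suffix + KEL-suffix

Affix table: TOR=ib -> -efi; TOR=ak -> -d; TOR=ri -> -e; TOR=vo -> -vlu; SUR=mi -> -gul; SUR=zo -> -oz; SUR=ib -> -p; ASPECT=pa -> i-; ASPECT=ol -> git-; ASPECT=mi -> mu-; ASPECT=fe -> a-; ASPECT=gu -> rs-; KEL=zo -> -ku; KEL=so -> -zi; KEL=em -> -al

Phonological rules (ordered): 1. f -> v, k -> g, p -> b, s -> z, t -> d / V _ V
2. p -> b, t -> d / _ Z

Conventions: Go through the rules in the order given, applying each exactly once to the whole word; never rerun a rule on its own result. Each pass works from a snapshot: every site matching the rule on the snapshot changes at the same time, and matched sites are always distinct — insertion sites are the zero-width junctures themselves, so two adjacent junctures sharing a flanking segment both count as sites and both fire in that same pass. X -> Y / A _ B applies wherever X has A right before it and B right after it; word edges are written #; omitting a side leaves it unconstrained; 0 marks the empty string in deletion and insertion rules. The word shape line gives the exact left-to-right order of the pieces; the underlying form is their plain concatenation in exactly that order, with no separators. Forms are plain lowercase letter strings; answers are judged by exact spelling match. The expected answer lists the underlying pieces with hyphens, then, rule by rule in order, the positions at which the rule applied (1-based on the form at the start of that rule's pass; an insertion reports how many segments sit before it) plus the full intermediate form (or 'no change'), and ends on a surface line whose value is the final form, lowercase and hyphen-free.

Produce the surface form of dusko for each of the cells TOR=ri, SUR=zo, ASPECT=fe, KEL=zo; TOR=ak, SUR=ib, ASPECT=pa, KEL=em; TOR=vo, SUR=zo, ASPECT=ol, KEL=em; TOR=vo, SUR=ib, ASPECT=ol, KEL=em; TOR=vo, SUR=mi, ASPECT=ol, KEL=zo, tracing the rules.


cell TOR=ri, SUR=zo, ASPECT=fe, KEL=zo:
underlying: a-dusko-oz-e-ku
1. f -> v, k -> g, p -> b, s -> z, t -> d / V _ V: fires at position(s) 10: aduskoozegu
2. p -> b, t -> d / _ Z: no change
surface: aduskoozegu

cell TOR=ak, SUR=ib, ASPECT=pa, KEL=em:
underlying: i-dusko-p-d-al
1. f -> v, k -> g, p -> b, s -> z, t -> d / V _ V: no change
2. p -> b, t -> d / _ Z: fires at position(s) 7: iduskobdal
surface: iduskobdal

cell TOR=vo, SUR=zo, ASPECT=ol, KEL=em:
underlying: git-dusko-oz-vlu-al
1. f -> v, k -> g, p -> b, s -> z, t -> d / V _ V: no change
2. p -> b, t -> d / _ Z: fires at position(s) 3: gidduskoozvlual
surface: gidduskoozvlual

cell TOR=vo, SUR=ib, ASPECT=ol, KEL=em:
underlying: git-dusko-p-vlu-al
1. f -> v, k -> g, p -> b, s -> z, t -> d / V _ V: no change
2. p -> b, t -> d / _ Z: fires at position(s) 3, 9: gidduskobvlual
surface: gidduskobvlual

cell TOR=vo, SUR=mi, ASPECT=ol, KEL=zo:
underlying: git-dusko-gul-vlu-ku
1. f -> v, k -> g, p -> b, s -> z, t -> d / V _ V: fires at position(s) 15: gitduskogulvlugu
2. p -> b, t -> d / _ Z: fires at position(s) 3: gidduskogulvlugu
surface: gidduskogulvlugu


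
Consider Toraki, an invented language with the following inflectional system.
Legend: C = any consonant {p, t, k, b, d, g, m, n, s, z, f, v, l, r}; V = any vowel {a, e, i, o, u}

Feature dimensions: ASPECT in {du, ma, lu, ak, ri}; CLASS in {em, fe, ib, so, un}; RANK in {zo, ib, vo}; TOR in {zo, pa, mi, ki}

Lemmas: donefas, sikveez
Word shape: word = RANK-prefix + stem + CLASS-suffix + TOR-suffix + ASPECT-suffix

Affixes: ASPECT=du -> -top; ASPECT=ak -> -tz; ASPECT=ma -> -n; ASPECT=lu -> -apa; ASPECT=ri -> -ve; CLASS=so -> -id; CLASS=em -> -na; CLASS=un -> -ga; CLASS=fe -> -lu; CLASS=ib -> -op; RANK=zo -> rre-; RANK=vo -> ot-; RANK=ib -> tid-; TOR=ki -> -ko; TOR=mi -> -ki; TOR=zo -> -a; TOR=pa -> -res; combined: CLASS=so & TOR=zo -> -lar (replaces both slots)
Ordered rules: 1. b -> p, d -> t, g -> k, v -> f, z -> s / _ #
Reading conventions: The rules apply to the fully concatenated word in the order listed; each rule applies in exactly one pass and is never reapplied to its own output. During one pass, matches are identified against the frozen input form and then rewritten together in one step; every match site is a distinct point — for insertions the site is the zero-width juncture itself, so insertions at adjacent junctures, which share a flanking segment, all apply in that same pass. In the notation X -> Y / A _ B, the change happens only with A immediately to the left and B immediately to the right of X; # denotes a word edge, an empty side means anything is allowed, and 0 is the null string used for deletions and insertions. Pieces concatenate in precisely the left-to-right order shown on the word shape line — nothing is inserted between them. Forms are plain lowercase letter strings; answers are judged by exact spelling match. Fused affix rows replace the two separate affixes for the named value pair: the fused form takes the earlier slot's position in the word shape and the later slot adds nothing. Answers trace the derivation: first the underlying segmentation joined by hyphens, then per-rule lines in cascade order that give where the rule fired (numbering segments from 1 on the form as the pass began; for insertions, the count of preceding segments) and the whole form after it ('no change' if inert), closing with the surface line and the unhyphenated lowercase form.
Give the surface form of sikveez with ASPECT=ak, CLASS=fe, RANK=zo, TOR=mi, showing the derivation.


underlying: rre-sikveez-lu-ki-tz
1. b -> p, d -> t, g -> k, v -> f, z -> s / _ #: fires at position(s) 16: rresikveezlukits
surface: rresikveezlukits


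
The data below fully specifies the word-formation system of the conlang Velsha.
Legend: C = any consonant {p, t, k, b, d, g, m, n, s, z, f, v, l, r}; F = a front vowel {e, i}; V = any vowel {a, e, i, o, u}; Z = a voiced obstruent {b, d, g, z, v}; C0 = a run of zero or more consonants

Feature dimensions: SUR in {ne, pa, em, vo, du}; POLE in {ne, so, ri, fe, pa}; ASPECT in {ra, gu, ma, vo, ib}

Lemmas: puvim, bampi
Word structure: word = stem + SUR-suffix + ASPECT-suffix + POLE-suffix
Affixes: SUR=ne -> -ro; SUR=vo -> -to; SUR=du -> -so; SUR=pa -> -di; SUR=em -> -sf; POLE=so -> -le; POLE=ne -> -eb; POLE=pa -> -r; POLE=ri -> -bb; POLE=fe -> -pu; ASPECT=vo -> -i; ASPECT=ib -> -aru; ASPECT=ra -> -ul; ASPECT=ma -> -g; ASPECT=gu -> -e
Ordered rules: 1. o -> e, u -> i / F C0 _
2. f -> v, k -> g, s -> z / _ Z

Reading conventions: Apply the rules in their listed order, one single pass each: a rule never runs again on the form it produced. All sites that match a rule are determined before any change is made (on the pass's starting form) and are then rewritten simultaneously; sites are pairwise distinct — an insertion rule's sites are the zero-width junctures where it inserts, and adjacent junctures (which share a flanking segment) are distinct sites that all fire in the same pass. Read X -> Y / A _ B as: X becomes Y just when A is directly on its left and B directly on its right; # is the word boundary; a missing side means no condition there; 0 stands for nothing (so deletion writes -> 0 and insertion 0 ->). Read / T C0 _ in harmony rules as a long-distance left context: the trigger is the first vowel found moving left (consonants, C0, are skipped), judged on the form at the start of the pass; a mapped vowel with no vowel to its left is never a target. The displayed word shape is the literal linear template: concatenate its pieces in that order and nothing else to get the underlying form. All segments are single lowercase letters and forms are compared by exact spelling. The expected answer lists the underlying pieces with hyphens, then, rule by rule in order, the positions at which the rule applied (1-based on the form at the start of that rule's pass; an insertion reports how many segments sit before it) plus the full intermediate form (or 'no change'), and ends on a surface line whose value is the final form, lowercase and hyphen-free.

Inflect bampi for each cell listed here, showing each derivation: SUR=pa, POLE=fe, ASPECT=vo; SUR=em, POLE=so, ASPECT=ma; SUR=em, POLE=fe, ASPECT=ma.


cell SUR=pa, POLE=fe, ASPECT=vo:
underlying: bampi-di-i-pu
1. o -> e, u -> i / F C0 _: fires at position(s) 10: bampidiipi
2. f -> v, k -> g, s -> z / _ Z: no change
surface: bampidiipi

cell SUR=em, POLE=so, ASPECT=ma:
underlying: bampi-sf-g-le
1. o -> e, u -> i / F C0 _: no change
2. f -> v, k -> g, s -> z / _ Z: fires at position(s) 7: bampisvgle
surface: bampisvgle

cell SUR=em, POLE=fe, ASPECT=ma:
underlying: bampi-sf-g-pu
1. o -> e, u -> i / F C0 _: fires at position(s) 10: bampisfgpi
2. f -> v, k -> g, s -> z / _ Z: fires at position(s) 7: bampisvgpi
surface: bampisvgpi


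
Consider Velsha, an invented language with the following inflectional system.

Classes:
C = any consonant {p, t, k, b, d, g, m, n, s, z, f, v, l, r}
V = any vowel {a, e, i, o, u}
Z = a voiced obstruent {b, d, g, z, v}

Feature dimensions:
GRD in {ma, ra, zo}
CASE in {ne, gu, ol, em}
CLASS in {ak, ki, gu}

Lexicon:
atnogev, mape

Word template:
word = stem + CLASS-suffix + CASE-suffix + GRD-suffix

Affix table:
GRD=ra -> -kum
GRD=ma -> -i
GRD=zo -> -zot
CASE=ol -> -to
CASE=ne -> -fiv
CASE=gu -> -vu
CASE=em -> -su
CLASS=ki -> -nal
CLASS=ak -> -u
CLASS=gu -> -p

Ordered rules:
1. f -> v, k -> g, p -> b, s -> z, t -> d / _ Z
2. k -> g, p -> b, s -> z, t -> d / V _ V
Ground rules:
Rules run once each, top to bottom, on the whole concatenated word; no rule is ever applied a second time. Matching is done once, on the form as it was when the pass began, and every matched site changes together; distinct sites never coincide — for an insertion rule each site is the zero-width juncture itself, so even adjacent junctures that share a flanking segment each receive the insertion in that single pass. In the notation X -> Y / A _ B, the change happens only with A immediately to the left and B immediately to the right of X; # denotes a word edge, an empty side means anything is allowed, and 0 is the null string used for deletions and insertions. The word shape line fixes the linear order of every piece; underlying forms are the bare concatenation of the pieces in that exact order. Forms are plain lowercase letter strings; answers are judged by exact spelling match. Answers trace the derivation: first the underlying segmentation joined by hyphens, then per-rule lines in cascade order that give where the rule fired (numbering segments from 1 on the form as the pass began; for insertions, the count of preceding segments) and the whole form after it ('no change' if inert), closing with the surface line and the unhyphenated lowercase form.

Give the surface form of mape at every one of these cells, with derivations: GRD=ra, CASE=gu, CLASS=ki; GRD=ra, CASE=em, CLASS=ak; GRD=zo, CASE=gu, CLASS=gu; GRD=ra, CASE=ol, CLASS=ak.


cell GRD=ra, CASE=gu, CLASS=ki:
underlying: mape-nal-vu-kum
1. f -> v, k -> g, p -> b, s -> z, t -> d / _ Z: no change
2. k -> g, p -> b, s -> z, t -> d / V _ V: fires at position(s) 3, 10: mabenalvugum
surface: mabenalvugum

cell GRD=ra, CASE=em, CLASS=ak:
underlying: mape-u-su-kum
1. f -> v, k -> g, p -> b, s -> z, t -> d / _ Z: no change
2. k -> g, p -> b, s -> z, t -> d / V _ V: fires at position(s) 3, 6, 8: mabeuzugum
surface: mabeuzugum

cell GRD=zo, CASE=gu, CLASS=gu:
underlying: mape-p-vu-zot
1. f -> v, k -> g, p -> b, s -> z, t -> d / _ Z: fires at position(s) 5: mapebvuzot
2. k -> g, p -> b, s -> z, t -> d / V _ V: fires at position(s) 3: mabebvuzot
surface: mabebvuzot

cell GRD=ra, CASE=ol, CLASS=ak:
underlying: mape-u-to-kum
1. f -> v, k -> g, p -> b, s -> z, t -> d / _ Z: no change
2. k -> g, p -> b, s -> z, t -> d / V _ V: fires at position(s) 3, 6, 8: mabeudogum
surface: mabeudogum


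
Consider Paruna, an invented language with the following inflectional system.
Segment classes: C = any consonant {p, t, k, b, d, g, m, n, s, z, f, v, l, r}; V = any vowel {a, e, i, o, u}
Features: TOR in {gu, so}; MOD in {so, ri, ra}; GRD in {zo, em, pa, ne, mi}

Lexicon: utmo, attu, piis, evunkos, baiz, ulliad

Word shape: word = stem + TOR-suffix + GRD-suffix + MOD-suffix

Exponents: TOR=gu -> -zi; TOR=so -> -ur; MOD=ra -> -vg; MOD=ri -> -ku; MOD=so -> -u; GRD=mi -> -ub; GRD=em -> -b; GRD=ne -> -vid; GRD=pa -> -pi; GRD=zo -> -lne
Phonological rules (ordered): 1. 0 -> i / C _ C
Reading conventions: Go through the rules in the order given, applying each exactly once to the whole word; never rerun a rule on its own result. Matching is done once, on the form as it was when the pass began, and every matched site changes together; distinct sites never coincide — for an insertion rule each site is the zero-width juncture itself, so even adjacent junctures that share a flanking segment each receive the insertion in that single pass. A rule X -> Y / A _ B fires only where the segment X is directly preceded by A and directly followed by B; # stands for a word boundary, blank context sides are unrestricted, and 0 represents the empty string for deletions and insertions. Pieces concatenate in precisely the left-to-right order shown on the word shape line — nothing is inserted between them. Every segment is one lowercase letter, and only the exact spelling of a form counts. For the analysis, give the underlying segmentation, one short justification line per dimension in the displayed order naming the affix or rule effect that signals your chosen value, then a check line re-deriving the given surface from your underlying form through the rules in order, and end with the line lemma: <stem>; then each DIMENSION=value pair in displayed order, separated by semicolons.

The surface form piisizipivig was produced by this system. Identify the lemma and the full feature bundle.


underlying: piis-zi-pi-vg
TOR=gu - signalled by the affix -zi
MOD=ra - signalled by the affix -vg
GRD=pa - signalled by the affix -pi
check: piiszipivg -> piisizipivig
lemma: piis; TOR=gu; MOD=ra; GRD=pa


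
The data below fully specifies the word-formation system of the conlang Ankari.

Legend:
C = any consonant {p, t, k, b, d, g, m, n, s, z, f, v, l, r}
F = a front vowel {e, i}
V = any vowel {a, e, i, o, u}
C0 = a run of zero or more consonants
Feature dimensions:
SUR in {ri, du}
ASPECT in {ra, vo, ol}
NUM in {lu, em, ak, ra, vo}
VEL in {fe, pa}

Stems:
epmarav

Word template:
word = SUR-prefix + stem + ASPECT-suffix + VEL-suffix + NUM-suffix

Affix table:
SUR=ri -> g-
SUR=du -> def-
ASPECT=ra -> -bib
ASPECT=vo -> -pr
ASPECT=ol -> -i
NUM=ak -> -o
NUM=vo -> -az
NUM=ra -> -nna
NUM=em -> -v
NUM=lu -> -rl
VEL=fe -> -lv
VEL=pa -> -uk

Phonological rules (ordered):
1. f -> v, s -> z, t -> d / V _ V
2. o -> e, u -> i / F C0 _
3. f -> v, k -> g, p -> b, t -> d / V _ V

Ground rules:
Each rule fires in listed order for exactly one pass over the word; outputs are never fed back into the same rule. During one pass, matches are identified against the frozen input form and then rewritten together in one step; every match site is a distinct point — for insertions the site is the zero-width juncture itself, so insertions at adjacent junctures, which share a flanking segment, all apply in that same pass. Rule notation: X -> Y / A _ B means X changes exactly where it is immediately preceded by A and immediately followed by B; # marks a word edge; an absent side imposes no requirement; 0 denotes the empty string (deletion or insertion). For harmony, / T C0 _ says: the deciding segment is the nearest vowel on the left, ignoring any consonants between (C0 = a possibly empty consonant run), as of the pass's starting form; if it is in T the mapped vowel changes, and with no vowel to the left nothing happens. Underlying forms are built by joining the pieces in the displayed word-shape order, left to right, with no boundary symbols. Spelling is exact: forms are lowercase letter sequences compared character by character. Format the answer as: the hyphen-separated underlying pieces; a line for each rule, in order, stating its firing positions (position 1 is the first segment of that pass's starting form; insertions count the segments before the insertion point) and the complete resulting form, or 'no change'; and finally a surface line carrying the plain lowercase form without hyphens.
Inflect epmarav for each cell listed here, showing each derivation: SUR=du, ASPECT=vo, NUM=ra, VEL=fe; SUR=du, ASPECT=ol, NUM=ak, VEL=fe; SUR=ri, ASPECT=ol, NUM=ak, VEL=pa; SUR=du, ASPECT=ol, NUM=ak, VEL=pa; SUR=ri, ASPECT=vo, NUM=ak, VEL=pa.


cell SUR=du, ASPECT=vo, NUM=ra, VEL=fe:
underlying: def-epmarav-pr-lv-nna
1. f -> v, s -> z, t -> d / V _ V: fires at position(s) 3: devepmaravprlvnna
2. o -> e, u -> i / F C0 _: no change
3. f -> v, k -> g, p -> b, t -> d / V _ V: no change
surface: devepmaravprlvnna

cell SUR=du, ASPECT=ol, NUM=ak, VEL=fe:
underlying: def-epmarav-i-lv-o
1. f -> v, s -> z, t -> d / V _ V: fires at position(s) 3: devepmaravilvo
2. o -> e, u -> i / F C0 _: fires at position(s) 14: devepmaravilve
3. f -> v, k -> g, p -> b, t -> d / V _ V: no change
surface: devepmaravilve

cell SUR=ri, ASPECT=ol, NUM=ak, VEL=pa:
underlying: g-epmarav-i-uk-o
1. f -> v, s -> z, t -> d / V _ V: no change
2. o -> e, u -> i / F C0 _: fires at position(s) 10: gepmaraviiko
3. f -> v, k -> g, p -> b, t -> d / V _ V: fires at position(s) 11: gepmaraviigo
surface: gepmaraviigo

cell SUR=du, ASPECT=ol, NUM=ak, VEL=pa:
underlying: def-epmarav-i-uk-o
1. f -> v, s -> z, t -> d / V _ V: fires at position(s) 3: devepmaraviuko
2. o -> e, u -> i / F C0 _: fires at position(s) 12: devepmaraviiko
3. f -> v, k -> g, p -> b, t -> d / V _ V: fires at position(s) 13: devepmaraviigo
surface: devepmaraviigo

cell SUR=ri, ASPECT=vo, NUM=ak, VEL=pa:
underlying: g-epmarav-pr-uk-o
1. f -> v, s -> z, t -> d / V _ V: no change
2. o -> e, u -> i / F C0 _: no change
3. f -> v, k -> g, p -> b, t -> d / V _ V: fires at position(s) 12: gepmaravprugo
surface: gepmaravprugo
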